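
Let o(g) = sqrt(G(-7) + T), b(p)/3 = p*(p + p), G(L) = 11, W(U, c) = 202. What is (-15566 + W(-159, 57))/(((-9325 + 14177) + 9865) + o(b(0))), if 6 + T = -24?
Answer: -56527997/54147527 + 3841*I*sqrt(19)/54147527 ≈ -1.044 + 0.0003092*I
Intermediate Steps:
T = -30 (T = -6 - 24 = -30)
b(p) = 6*p**2 (b(p) = 3*(p*(p + p)) = 3*(p*(2*p)) = 3*(2*p**2) = 6*p**2)
o(g) = I*sqrt(19) (o(g) = sqrt(11 - 30) = sqrt(-19) = I*sqrt(19))
(-15566 + W(-159, 57))/(((-9325 + 14177) + 9865) + o(b(0))) = (-15566 + 202)/(((-9325 + 14177) + 9865) + I*sqrt(19)) = -15364/((4852 + 9865) + I*sqrt(19)) = -15364/(14717 + I*sqrt(19))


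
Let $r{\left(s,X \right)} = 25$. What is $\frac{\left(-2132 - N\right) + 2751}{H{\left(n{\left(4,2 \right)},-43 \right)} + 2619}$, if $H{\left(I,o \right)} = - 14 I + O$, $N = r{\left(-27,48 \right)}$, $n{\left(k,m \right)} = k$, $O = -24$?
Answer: $\frac{594}{2539} \approx 0.23395$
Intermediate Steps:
$N = 25$
$H{\left(I,o \right)} = -24 - 14 I$ ($H{\left(I,o \right)} = - 14 I - 24 = -24 - 14 I$)
$\frac{\left(-2132 - N\right) + 2751}{H{\left(n{\left(4,2 \right)},-43 \right)} + 2619} = \frac{\left(-2132 - 25\right) + 2751}{\left(-24 - 56\right) + 2619} = \frac{-2157 + 2751}{-80 + 2619} = \frac{594}{2539}$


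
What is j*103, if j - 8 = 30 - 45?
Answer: -721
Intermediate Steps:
j = -7 (j = 8 + (30 - 45) = 8 - 15 = -7)
j*103 = -7*103 = -721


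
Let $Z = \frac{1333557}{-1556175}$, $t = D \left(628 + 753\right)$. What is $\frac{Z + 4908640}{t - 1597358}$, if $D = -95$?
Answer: $- \frac{2546233839481}{896643654925} \approx -2.8397$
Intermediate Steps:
$t = -131195$ ($t = - 95 \left(628 + 753\right) = \left(-95\right) 1381 = -131195$)
$Z = - \frac{444519}{518725}$ ($Z = 1333557 \left(- \frac{1}{1556175}\right) = - \frac{444519}{518725} \approx -0.85695$)
$\frac{Z + 4908640}{t - 1597358} = \frac{- \frac{444519}{518725} + 4908640}{-131195 - 1597358} = \frac{2546233839481}{518725 \left(-1728553\right)} = \frac{2546233839481}{518725} \left(- \frac{1}{1728553}\right) = - \frac{2546233839481}{896643654925}$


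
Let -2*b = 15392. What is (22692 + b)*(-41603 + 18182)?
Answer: -351221316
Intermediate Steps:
b = -7696 (b = -1/2*15392 = -7696)
(22692 + b)*(-41603 + 18182) = (22692 - 7696)*(-41603 + 18182) = 14996*(-23421) = -351221316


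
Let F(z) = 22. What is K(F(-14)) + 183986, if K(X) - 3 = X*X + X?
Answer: 184495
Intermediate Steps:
K(X) = 3 + X + X² (K(X) = 3 + (X*X + X) = 3 + (X² + X) = 3 + (X + X²) = 3 + X + X²)
K(F(-14)) + 183986 = (3 + 22 + 22²) + 183986 = (3 + 22 + 484) + 183986 = 509 + 183986 = 184495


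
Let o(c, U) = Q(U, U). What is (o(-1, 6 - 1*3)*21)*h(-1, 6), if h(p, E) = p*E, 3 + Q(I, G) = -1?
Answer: 504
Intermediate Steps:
Q(I, G) = -4 (Q(I, G) = -3 - 1 = -4)
o(c, U) = -4
h(p, E) = E*p
(o(-1, 6 - 1*3)*21)*h(-1, 6) = (-4*21)*(6*(-1)) = -84*(-6) = 504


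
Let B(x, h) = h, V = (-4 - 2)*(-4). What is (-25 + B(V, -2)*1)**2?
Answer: 729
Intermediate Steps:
V = 24 (V = -6*(-4) = 24)
(-25 + B(V, -2)*1)**2 = (-25 - 2*1)**2 = (-25 - 2)**2 = (-27)**2 = 729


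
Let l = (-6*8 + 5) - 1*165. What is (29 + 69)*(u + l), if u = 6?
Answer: -19796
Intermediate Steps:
l = -208 (l = (-48 + 5) - 165 = -43 - 165 = -208)
(29 + 69)*(u + l) = (29 + 69)*(6 - 208) = 98*(-202) = -19796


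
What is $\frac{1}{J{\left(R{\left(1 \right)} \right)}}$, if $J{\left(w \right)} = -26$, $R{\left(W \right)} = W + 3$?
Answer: $- \frac{1}{26} \approx -0.038462$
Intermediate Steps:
$R{\left(W \right)} = 3 + W$
$\frac{1}{J{\left(R{\left(1 \right)} \right)}} = \frac{1}{-26} = - \frac{1}{26}$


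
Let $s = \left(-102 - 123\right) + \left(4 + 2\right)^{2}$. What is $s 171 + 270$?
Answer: $-32049$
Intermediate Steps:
$s = -189$ ($s = -225 + 6^{2} = -225 + 36 = -189$)
$s 171 + 270 = \left(-189\right) 171 + 270 = -32319 + 270 = -32049$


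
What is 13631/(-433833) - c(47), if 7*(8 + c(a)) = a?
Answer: 3809080/3036831 ≈ 1.2543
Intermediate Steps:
c(a) = -8 + a/7
13631/(-433833) - c(47) = 13631/(-433833) - (-8 + (⅐)*47) = 13631*(-1/433833) - (-8 + 47/7) = -13631/433833 - 1*(-9/7) = -13631/433833 + 9/7 = 3809080/3036831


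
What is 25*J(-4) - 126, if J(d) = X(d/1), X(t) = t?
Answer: -226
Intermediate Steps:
J(d) = d (J(d) = d/1 = d*1 = d)
25*J(-4) - 126 = 25*(-4) - 126 = -100 - 126 = -226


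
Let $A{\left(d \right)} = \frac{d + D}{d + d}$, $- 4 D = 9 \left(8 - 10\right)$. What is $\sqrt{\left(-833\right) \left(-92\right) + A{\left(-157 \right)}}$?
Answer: $\frac{\sqrt{7556050941}}{314} \approx 276.83$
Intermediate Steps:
$D = \frac{9}{2}$ ($D = - \frac{9 \left(8 - 10\right)}{4} = - \frac{9 \left(-2\right)}{4} = \left(- \frac{1}{4}\right) \left(-18\right) = \frac{9}{2} \approx 4.5$)
$A{\left(d \right)} = \frac{\frac{9}{2} + d}{2 d}$ ($A{\left(d \right)} = \frac{d + \frac{9}{2}}{d + d} = \frac{\frac{9}{2} + d}{2 d}$)
$\sqrt{\left(-833\right) \left(-92\right) + A{\left(-157 \right)}} = \sqrt{\left(-833\right) \left(-92\right) + \frac{9 + 2 \left(-157\right)}{4 \left(-157\right)}} = \sqrt{76636 + \frac{1}{4} \left(- \frac{1}{157}\right) \left(9 - 314\right)} = \sqrt{76636 + \frac{1}{4} \left(- \frac{1}{157}\right) \left(-305\right)} = \sqrt{76636 + \frac{305}{628}} = \sqrt{\frac{48127713}{628}} = \frac{\sqrt{7556050941}}{314}$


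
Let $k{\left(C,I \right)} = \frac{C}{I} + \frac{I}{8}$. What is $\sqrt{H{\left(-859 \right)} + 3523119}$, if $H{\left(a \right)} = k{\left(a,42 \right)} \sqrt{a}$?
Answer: $\frac{\sqrt{6214781916 - 26817 i \sqrt{859}}}{42} \approx 1877.0 - 0.11869 i$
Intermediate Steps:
$k{\left(C,I \right)} = \frac{I}{8} + \frac{C}{I}$ ($k{\left(C,I \right)} = \frac{C}{I} + I \frac{1}{8} = \frac{C}{I} + \frac{I}{8} = \frac{I}{8} + \frac{C}{I}$)
$H{\left(a \right)} = \sqrt{a} \left(\frac{21}{4} + \frac{a}{42}\right)$ ($H{\left(a \right)} = \left(\frac{1}{8} \cdot 42 + \frac{a}{42}\right) \sqrt{a} = \left(\frac{21}{4} + a \frac{1}{42}\right) \sqrt{a} = \left(\frac{21}{4} + \frac{a}{42}\right) \sqrt{a} = \sqrt{a} \left(\frac{21}{4} + \frac{a}{42}\right)$)
$\sqrt{H{\left(-859 \right)} + 3523119} = \sqrt{\frac{\sqrt{-859} \left(441 + 2 \left(-859\right)\right)}{84} + 3523119} = \sqrt{\frac{i \sqrt{859} \left(441 - 1718\right)}{84} + 3523119} = \sqrt{\frac{1}{84} i \sqrt{859} \left(-1277\right) + 3523119} = \sqrt{- \frac{1277 i \sqrt{859}}{84} + 3523119} = \sqrt{3523119 - \frac{1277 i \sqrt{859}}{84}}$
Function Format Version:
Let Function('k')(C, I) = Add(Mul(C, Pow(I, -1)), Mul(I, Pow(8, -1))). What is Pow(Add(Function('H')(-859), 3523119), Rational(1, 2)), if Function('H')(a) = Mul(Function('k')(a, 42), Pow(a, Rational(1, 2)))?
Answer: Mul(Rational(1, 42), Pow(Add(6214781916, Mul(-26817, I, Pow(859, Rational(1, 2)))), Rational(1, 2))) ≈ Add(1877.0, Mul(-0.11869, I))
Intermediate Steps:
Function('k')(C, I) = Add(Mul(Rational(1, 8), I), Mul(C, Pow(I, -1))) (Function('k')(C, I) = Add(Mul(C, Pow(I, -1)), Mul(I, Rational(1, 8))) = Add(Mul(C, Pow(I, -1)), Mul(Rational(1, 8), I)) = Add(Mul(Rational(1, 8), I), Mul(C, Pow(I, -1))))
Function('H')(a) = Mul(Pow(a, Rational(1, 2)), Add(Rational(21, 4), Mul(Rational(1, 42), a))) (Function('H')(a) = Mul(Add(Mul(Rational(1, 8), 42), Mul(a, Pow(42, -1))), Pow(a, Rational(1, 2))) = Mul(Add(Rational(21, 4), Mul(a, Rational(1, 42))), Pow(a, Rational(1, 2))) = Mul(Add(Rational(21, 4), Mul(Rational(1, 42), a)), Pow(a, Rational(1, 2))) = Mul(Pow(a, Rational(1, 2)), Add(Rational(21, 4), Mul(Rational(1, 42), a))))
Pow(Add(Function('H')(-859), 3523119), Rational(1, 2)) = Pow(Add(Mul(Rational(1, 84), Pow(-859, Rational(1, 2)), Add(441, Mul(2, -859))), 3523119), Rational(1, 2)) = Pow(Add(Mul(Rational(1, 84), Mul(I, Pow(859, Rational(1, 2))), Add(441, -1718)), 3523119), Rational(1, 2)) = Pow(Add(Mul(Rational(1, 84), Mul(I, Pow(859, Rational(1, 2))), -1277), 3523119), Rational(1, 2)) = Pow(Add(Mul(Rational(-1277, 84), I, Pow(859, Rational(1, 2))), 3523119), Rational(1, 2)) = Pow(Add(3523119, Mul(Rational(-1277, 84), I, Pow(859, Rational(1, 2)))), Rational(1, 2))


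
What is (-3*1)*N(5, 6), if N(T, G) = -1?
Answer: 3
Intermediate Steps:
(-3*1)*N(5, 6) = -3*1*(-1) = -3*(-1) = 3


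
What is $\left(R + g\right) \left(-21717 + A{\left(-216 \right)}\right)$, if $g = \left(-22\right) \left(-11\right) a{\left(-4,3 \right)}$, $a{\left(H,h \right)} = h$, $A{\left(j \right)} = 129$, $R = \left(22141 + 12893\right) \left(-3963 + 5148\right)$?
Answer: $-896247753408$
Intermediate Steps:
$R = 41515290$ ($R = 35034 \cdot 1185 = 41515290$)
$g = 726$ ($g = \left(-22\right) \left(-11\right) 3 = 242 \cdot 3 = 726$)
$\left(R + g\right) \left(-21717 + A{\left(-216 \right)}\right) = \left(41515290 + 726\right) \left(-21717 + 129\right) = 41516016 \left(-21588\right) = -896247753408$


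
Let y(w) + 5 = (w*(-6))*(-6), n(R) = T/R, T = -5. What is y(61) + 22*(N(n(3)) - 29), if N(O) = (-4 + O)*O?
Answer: 15847/9 ≈ 1760.8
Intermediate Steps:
n(R) = -5/R
N(O) = O*(-4 + O)
y(w) = -5 + 36*w (y(w) = -5 + (w*(-6))*(-6) = -5 - 6*w*(-6) = -5 + 36*w)
y(61) + 22*(N(n(3)) - 29) = (-5 + 36*61) + 22*((-5/3)*(-4 - 5/3) - 29) = (-5 + 2196) + 22*((-5*⅓)*(-4 - 5*⅓) - 29) = 2191 + 22*(-5*(-4 - 5/3)/3 - 29) = 2191 + 22*(-5/3*(-17/3) - 29) = 2191 + 22*(85/9 - 29) = 2191 + 22*(-176/9) = 2191 - 3872/9 = 15847/9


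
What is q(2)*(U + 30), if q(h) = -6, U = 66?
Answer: -576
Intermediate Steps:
q(2)*(U + 30) = -6*(66 + 30) = -6*96 = -576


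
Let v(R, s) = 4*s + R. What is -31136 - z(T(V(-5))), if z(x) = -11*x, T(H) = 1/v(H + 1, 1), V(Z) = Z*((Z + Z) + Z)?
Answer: -2490869/80 ≈ -31136.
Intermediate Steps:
V(Z) = 3*Z**2 (V(Z) = Z*(2*Z + Z) = Z*(3*Z) = 3*Z**2)
v(R, s) = R + 4*s
T(H) = 1/(5 + H) (T(H) = 1/((H + 1) + 4*1) = 1/((1 + H) + 4) = 1/(5 + H))
-31136 - z(T(V(-5))) = -31136 - (-11)/(5 + 3*(-5)**2) = -31136 - (-11)/(5 + 3*25) = -31136 - (-11)/(5 + 75) = -31136 - (-11)/80 = -31136 - 1*(-11/80) = -31136 + 11/80 = -2490869/80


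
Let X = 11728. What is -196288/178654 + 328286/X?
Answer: 14086885345/523813528 ≈ 26.893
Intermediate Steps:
-196288/178654 + 328286/X = -196288/178654 + 328286/11728 = -196288*1/178654 + 328286*(1/11728) = -98144/89327 + 164143/5864 = 14086885345/523813528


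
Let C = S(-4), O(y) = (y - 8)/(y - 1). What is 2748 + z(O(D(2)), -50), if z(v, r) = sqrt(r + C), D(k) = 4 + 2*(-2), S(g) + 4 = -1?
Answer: 2748 + I*sqrt(55) ≈ 2748.0 + 7.4162*I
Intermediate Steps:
S(g) = -5 (S(g) = -4 - 1 = -5)
D(k) = 0 (D(k) = 4 - 4 = 0)
O(y) = (-8 + y)/(-1 + y)
C = -5
z(v, r) = sqrt(-5 + r) (z(v, r) = sqrt(r - 5) = sqrt(-5 + r))
2748 + z(O(D(2)), -50) = 2748 + sqrt(-5 - 50) = 2748 + sqrt(-55) = 2748 + I*sqrt(55)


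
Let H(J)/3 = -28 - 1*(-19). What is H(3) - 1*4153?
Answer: -4180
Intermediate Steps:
H(J) = -27 (H(J) = 3*(-28 - 1*(-19)) = 3*(-28 + 19) = 3*(-9) = -27)
H(3) - 1*4153 = -27 - 1*4153 = -27 - 4153 = -4180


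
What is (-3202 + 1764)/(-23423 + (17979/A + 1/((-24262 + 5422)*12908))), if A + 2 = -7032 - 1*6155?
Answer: 4612226316815040/75131060027875909 ≈ 0.061389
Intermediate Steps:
A = -13189 (A = -2 + (-7032 - 1*6155) = -2 + (-7032 - 6155) = -2 - 13187 = -13189)
(-3202 + 1764)/(-23423 + (17979/A + 1/((-24262 + 5422)*12908))) = (-3202 + 1764)/(-23423 + (17979/(-13189) + 1/((-24262 + 5422)*12908))) = -1438/(-23423 + (17979*(-1/13189) + (1/12908)/(-18840))) = -1438/(-23423 + (-17979/13189 - 1/18840*1/12908)) = -1438/(-23423 + (-17979/13189 - 1/243186720)) = -1438/(-23423 - 4372254052069/3207389650080) = -1438/(-75131060027875909/3207389650080) = -1438*(-3207389650080/75131060027875909) = 4612226316815040/75131060027875909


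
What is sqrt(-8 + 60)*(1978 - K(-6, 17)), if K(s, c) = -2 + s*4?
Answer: 4008*sqrt(13) ≈ 14451.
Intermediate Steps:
K(s, c) = -2 + 4*s
sqrt(-8 + 60)*(1978 - K(-6, 17)) = sqrt(-8 + 60)*(1978 - (-2 + 4*(-6))) = sqrt(52)*(1978 - (-2 - 24)) = (2*sqrt(13))*(1978 - 1*(-26)) = (2*sqrt(13))*(1978 + 26) = (2*sqrt(13))*2004 = 4008*sqrt(13)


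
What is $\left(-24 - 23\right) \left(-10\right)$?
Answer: $470$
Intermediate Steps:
$\left(-24 - 23\right) \left(-10\right) = \left(-47\right) \left(-10\right) = 470$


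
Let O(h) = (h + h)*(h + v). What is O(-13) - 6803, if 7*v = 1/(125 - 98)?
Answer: -1221911/189 ≈ -6465.1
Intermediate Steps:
v = 1/189 (v = 1/(7*(125 - 98)) = (1/7)/27 = (1/7)*(1/27) = 1/189 ≈ 0.0052910)
O(h) = 2*h*(1/189 + h) (O(h) = (h + h)*(h + 1/189) = (2*h)*(1/189 + h) = 2*h*(1/189 + h))
O(-13) - 6803 = (2/189)*(-13)*(1 + 189*(-13)) - 6803 = (2/189)*(-13)*(1 - 2457) - 6803 = (2/189)*(-13)*(-2456) - 6803 = 63856/189 - 6803 = -1221911/189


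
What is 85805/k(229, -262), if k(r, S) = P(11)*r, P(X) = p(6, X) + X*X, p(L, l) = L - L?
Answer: 85805/27709 ≈ 3.0966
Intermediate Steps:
p(L, l) = 0
P(X) = X**2 (P(X) = 0 + X*X = 0 + X**2 = X**2)
k(r, S) = 121*r (k(r, S) = 11**2*r = 121*r)
85805/k(229, -262) = 85805/((121*229)) = 85805/27709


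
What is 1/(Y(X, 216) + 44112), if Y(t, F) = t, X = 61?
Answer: 1/44173 ≈ 2.2638e-5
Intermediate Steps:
1/(Y(X, 216) + 44112) = 1/(61 + 44112) = 1/44173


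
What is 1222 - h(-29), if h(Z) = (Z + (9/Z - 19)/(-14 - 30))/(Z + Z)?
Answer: 22600333/18502 ≈ 1221.5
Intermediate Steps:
h(Z) = (19/44 + Z - 9/(44*Z))/(2*Z) (h(Z) = (Z + (-19 + 9/Z)/(-44))/((2*Z)) = (Z + (-19 + 9/Z)*(-1/44))*(1/(2*Z)) = (Z + (19/44 - 9/(44*Z)))*(1/(2*Z)) = (19/44 + Z - 9/(44*Z))*(1/(2*Z)) = (19/44 + Z - 9/(44*Z))/(2*Z))
1222 - h(-29) = 1222 - (-9 + 19*(-29) + 44*(-29)²)/(88*(-29)²) = 1222 - (-9 - 551 + 44*841)/(88*841) = 1222 - (-9 - 551 + 37004)/(88*841) = 1222 - 36444/(88*841) = 1222 - 1*9111/18502 = 1222 - 9111/18502 = 22600333/18502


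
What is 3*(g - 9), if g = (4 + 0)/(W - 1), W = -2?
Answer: -31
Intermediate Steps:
g = -4/3 (g = (4 + 0)/(-2 - 1) = 4/(-3) = 4*(-⅓) = -4/3 ≈ -1.3333)
3*(g - 9) = 3*(-4/3 - 9) = 3*(-31/3) = -31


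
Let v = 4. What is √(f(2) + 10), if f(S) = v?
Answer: √14 ≈ 3.7417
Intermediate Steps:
f(S) = 4
√(f(2) + 10) = √(4 + 10) = √14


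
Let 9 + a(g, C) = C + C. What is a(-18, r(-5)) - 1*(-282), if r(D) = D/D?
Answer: 275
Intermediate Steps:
r(D) = 1
a(g, C) = -9 + 2*C (a(g, C) = -9 + (C + C) = -9 + 2*C)
a(-18, r(-5)) - 1*(-282) = (-9 + 2*1) - 1*(-282) = (-9 + 2) + 282 = -7 + 282 = 275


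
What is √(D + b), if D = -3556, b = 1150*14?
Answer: 112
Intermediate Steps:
b = 16100
√(D + b) = √(-3556 + 16100) = √12544 = 112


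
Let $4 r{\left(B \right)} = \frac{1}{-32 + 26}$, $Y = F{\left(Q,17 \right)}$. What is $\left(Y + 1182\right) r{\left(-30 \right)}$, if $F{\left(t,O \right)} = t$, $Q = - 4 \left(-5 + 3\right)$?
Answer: $- \frac{595}{12} \approx -49.583$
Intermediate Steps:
$Q = 8$ ($Q = \left(-4\right) \left(-2\right) = 8$)
$Y = 8$
$r{\left(B \right)} = - \frac{1}{24}$ ($r{\left(B \right)} = \frac{1}{4 \left(-32 + 26\right)} = \frac{1}{4 \left(-6\right)} = \frac{1}{4} \left(- \frac{1}{6}\right) = - \frac{1}{24}$)
$\left(Y + 1182\right) r{\left(-30 \right)} = \left(8 + 1182\right) \left(- \frac{1}{24}\right) = 1190 \left(- \frac{1}{24}\right) = - \frac{595}{12}$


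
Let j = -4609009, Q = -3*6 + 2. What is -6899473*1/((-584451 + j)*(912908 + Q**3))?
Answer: 6899473/4719878769520 ≈ 1.4618e-6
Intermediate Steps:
Q = -16 (Q = -18 + 2 = -16)
-6899473*1/((-584451 + j)*(912908 + Q**3)) = -6899473*1/((-584451 - 4609009)*(912908 + (-16)**3)) = -6899473*(-1/(5193460*(912908 - 4096))) = -6899473/((-5193460*908812)) = -6899473/(-4719878769520) = -6899473*(-1/4719878769520) = 6899473/4719878769520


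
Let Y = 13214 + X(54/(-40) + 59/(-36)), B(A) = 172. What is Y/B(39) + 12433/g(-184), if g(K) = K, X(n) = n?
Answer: 1644469/178020 ≈ 9.2375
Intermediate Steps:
Y = 1188991/90 (Y = 13214 + (54/(-40) + 59/(-36)) = 13214 + (54*(-1/40) + 59*(-1/36)) = 13214 + (-27/20 - 59/36) = 13214 - 269/90 = 1188991/90 ≈ 13211.)
Y/B(39) + 12433/g(-184) = (1188991/90)/172 + 12433/(-184) = (1188991/90)*(1/172) + 12433*(-1/184) = 1188991/15480 - 12433/184 = 1644469/178020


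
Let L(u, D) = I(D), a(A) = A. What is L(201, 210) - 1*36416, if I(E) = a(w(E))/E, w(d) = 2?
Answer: -3823679/105 ≈ -36416.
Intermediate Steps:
I(E) = 2/E
L(u, D) = 2/D
L(201, 210) - 1*36416 = 2/210 - 1*36416 = 2*(1/210) - 36416 = 1/105 - 36416 = -3823679/105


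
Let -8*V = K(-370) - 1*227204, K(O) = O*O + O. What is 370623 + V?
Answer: 1527829/4 ≈ 3.8196e+5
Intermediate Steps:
K(O) = O + O**2 (K(O) = O**2 + O = O + O**2)
V = 45337/4 (V = -(-370*(1 - 370) - 1*227204)/8 = -(-370*(-369) - 227204)/8 = -(136530 - 227204)/8 = -1/8*(-90674) = 45337/4 ≈ 11334.)
370623 + V = 370623 + 45337/4 = 1527829/4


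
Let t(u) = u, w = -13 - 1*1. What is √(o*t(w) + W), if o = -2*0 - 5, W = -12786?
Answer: 34*I*√11 ≈ 112.77*I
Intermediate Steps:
w = -14 (w = -13 - 1 = -14)
o = -5 (o = 0 - 5 = -5)
√(o*t(w) + W) = √(-5*(-14) - 12786) = √(70 - 12786) = √(-12716) = 34*I*√11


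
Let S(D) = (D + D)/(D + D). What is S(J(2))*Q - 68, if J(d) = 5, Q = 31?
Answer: -37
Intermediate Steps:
S(D) = 1 (S(D) = (2*D)/((2*D)) = (2*D)*(1/(2*D)) = 1)
S(J(2))*Q - 68 = 1*31 - 68 = 31 - 68 = -37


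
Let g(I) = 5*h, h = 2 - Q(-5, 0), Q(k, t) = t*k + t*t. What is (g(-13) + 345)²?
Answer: 126025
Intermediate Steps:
Q(k, t) = t² + k*t (Q(k, t) = k*t + t² = t² + k*t)
h = 2 (h = 2 - 0*(-5 + 0) = 2 - 0*(-5) = 2 - 1*0 = 2 + 0 = 2)
g(I) = 10 (g(I) = 5*2 = 10)
(g(-13) + 345)² = (10 + 345)² = 355² = 126025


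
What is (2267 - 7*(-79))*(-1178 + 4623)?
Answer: 9714900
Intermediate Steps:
(2267 - 7*(-79))*(-1178 + 4623) = (2267 + 553)*3445 = 2820*3445 = 9714900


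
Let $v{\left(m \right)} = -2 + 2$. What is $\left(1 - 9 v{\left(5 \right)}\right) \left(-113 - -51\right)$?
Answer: $-62$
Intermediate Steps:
$v{\left(m \right)} = 0$
$\left(1 - 9 v{\left(5 \right)}\right) \left(-113 - -51\right) = \left(1 - 0\right) \left(-113 - -51\right) = \left(1 + 0\right) \left(-113 + 51\right) = 1 \left(-62\right) = -62$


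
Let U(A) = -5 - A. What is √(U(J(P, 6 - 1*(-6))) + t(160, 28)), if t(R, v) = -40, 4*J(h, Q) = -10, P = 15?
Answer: I*√170/2 ≈ 6.5192*I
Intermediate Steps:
J(h, Q) = -5/2 (J(h, Q) = (¼)*(-10) = -5/2)
√(U(J(P, 6 - 1*(-6))) + t(160, 28)) = √((-5 - 1*(-5/2)) - 40) = √((-5 + 5/2) - 40) = √(-5/2 - 40) = √(-85/2) = I*√170/2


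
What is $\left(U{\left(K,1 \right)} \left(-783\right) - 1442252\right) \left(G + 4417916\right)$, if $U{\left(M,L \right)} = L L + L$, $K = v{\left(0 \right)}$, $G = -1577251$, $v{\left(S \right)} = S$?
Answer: $-4101403258970$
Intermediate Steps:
$K = 0$
$U{\left(M,L \right)} = L + L^{2}$ ($U{\left(M,L \right)} = L^{2} + L = L + L^{2}$)
$\left(U{\left(K,1 \right)} \left(-783\right) - 1442252\right) \left(G + 4417916\right) = \left(1 \left(1 + 1\right) \left(-783\right) - 1442252\right) \left(-1577251 + 4417916\right) = \left(1 \cdot 2 \left(-783\right) - 1442252\right) 2840665 = \left(2 \left(-783\right) - 1442252\right) 2840665 = \left(-1566 - 1442252\right) 2840665 = \left(-1443818\right) 2840665 = -4101403258970$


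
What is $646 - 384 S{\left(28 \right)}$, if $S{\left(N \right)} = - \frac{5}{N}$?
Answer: $\frac{5002}{7} \approx 714.57$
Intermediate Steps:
$646 - 384 S{\left(28 \right)} = 646 - 384 \left(- \frac{5}{28}\right) = 646 - 384 \left(\left(-5\right) \frac{1}{28}\right) = 646 - - \frac{480}{7} = 646 + \frac{480}{7} = \frac{5002}{7}$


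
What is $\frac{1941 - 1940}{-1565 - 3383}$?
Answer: $- \frac{1}{4948} \approx -0.0002021$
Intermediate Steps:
$\frac{1941 - 1940}{-1565 - 3383} = 1 \frac{1}{-4948} = 1 \left(- \frac{1}{4948}\right) = - \frac{1}{4948}$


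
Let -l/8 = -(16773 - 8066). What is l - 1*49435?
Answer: 20221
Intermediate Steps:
l = 69656 (l = -(-8)*(16773 - 8066) = -(-8)*8707 = -8*(-8707) = 69656)
l - 1*49435 = 69656 - 1*49435 = 69656 - 49435 = 20221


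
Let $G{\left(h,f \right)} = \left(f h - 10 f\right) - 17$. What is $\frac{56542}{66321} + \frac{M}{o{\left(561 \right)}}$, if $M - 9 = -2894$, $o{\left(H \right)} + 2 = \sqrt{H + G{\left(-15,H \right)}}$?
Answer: $\frac{76342736}{59622579} + \frac{577 i \sqrt{13481}}{2697} \approx 1.2804 + 24.84 i$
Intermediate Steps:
$G{\left(h,f \right)} = -17 - 10 f + f h$ ($G{\left(h,f \right)} = \left(- 10 f + f h\right) - 17 = -17 - 10 f + f h$)
$o{\left(H \right)} = -2 + \sqrt{-17 - 24 H}$ ($o{\left(H \right)} = -2 + \sqrt{H - \left(17 + 10 H - H \left(-15\right)\right)} = -2 + \sqrt{H - \left(17 + 25 H\right)} = -2 + \sqrt{-17 - 24 H}$)
$M = -2885$ ($M = 9 - 2894 = -2885$)
$\frac{56542}{66321} + \frac{M}{o{\left(561 \right)}} = \frac{56542}{66321} - \frac{2885}{-2 + \sqrt{-17 - 13464}} = 56542 \cdot \frac{1}{66321} - \frac{2885}{-2 + \sqrt{-17 - 13464}} = \frac{56542}{66321} - \frac{2885}{-2 + \sqrt{-13481}} = \frac{56542}{66321} - \frac{2885}{-2 + i \sqrt{13481}}$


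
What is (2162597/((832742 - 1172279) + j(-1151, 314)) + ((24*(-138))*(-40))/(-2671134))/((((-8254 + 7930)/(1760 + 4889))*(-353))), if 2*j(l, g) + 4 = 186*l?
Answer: -6466983135587057/22738685498339256 ≈ -0.28440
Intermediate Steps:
j(l, g) = -2 + 93*l (j(l, g) = -2 + (186*l)/2 = -2 + 93*l)
(2162597/((832742 - 1172279) + j(-1151, 314)) + ((24*(-138))*(-40))/(-2671134))/((((-8254 + 7930)/(1760 + 4889))*(-353))) = (2162597/((832742 - 1172279) + (-2 + 93*(-1151))) + ((24*(-138))*(-40))/(-2671134))/((((-8254 + 7930)/(1760 + 4889))*(-353))) = (2162597/(-339537 + (-2 - 107043)) - 3312*(-40)*(-1/2671134))/((-324/6649*(-353))) = (2162597/(-339537 - 107045) + 132480*(-1/2671134))/((-324*1/6649*(-353))) = (2162597/(-446582) - 22080/445189)/((-324/6649*(-353))) = (2162597*(-1/446582) - 22080/445189)/(114372/6649) = (-2162597/446582 - 22080/445189)*(6649/114372) = -972624926393/198813393998*6649/114372 = -6466983135587057/22738685498339256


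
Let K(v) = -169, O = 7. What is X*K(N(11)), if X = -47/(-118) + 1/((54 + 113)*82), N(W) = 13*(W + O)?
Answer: -27197846/403973 ≈ -67.326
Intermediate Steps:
N(W) = 91 + 13*W (N(W) = 13*(W + 7) = 13*(7 + W) = 91 + 13*W)
X = 160934/403973 (X = -47*(-1/118) + (1/82)/167 = 47/118 + (1/167)*(1/82) = 47/118 + 1/13694 = 160934/403973 ≈ 0.39838)
X*K(N(11)) = (160934/403973)*(-169) = -27197846/403973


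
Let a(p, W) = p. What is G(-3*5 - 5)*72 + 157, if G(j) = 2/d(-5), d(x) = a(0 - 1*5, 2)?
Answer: 641/5 ≈ 128.20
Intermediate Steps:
d(x) = -5 (d(x) = 0 - 1*5 = 0 - 5 = -5)
G(j) = -2/5 (G(j) = 2/(-5) = 2*(-1/5) = -2/5)
G(-3*5 - 5)*72 + 157 = -2/5*72 + 157 = -144/5 + 157 = 641/5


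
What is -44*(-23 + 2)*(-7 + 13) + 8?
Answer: 5552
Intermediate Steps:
-44*(-23 + 2)*(-7 + 13) + 8 = -(-924)*6 + 8 = -44*(-126) + 8 = 5544 + 8 = 5552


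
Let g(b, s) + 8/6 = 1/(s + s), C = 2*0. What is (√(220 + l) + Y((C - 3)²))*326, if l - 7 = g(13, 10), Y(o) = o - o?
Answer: 163*√203145/15 ≈ 4897.8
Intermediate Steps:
C = 0
g(b, s) = -4/3 + 1/(2*s) (g(b, s) = -4/3 + 1/(s + s) = -4/3 + 1/(2*s))
Y(o) = 0
l = 343/60 (l = 7 + (⅙)*(3 - 8*10)/10 = 7 + (⅙)*(⅒)*(3 - 80) = 7 + (⅙)*(⅒)*(-77) = 7 - 77/60 = 343/60 ≈ 5.7167)
(√(220 + l) + Y((C - 3)²))*326 = (√(220 + 343/60) + 0)*326 = (√(13543/60) + 0)*326 = (√203145/30 + 0)*326 = (√203145/30)*326 = 163*√203145/15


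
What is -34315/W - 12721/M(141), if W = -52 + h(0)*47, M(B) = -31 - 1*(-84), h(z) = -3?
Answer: -636458/10229 ≈ -62.221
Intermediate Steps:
M(B) = 53 (M(B) = -31 + 84 = 53)
W = -193 (W = -52 - 3*47 = -52 - 141 = -193)
-34315/W - 12721/M(141) = -34315/(-193) - 12721/53 = -34315*(-1/193) - 12721*1/53 = 34315/193 - 12721/53 = -636458/10229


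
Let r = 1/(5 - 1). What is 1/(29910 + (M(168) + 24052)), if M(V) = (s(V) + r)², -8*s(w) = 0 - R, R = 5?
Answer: 64/3453617 ≈ 1.8531e-5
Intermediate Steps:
s(w) = 5/8 (s(w) = -(0 - 1*5)/8 = -(0 - 5)/8 = -⅛*(-5) = 5/8)
r = ¼ (r = 1/4 = ¼ ≈ 0.25000)
M(V) = 49/64 (M(V) = (5/8 + ¼)² = (7/8)² = 49/64)
1/(29910 + (M(168) + 24052)) = 1/(29910 + (49/64 + 24052)) = 1/(29910 + 1539377/64) = 1/(3453617/64) = 64/3453617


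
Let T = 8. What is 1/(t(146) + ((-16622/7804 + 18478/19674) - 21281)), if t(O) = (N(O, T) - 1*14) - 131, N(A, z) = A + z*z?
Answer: -38383974/814400097113 ≈ -4.7132e-5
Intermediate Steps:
N(A, z) = A + z²
t(O) = -81 + O (t(O) = ((O + 8²) - 1*14) - 131 = ((O + 64) - 14) - 131 = ((64 + O) - 14) - 131 = (50 + O) - 131 = -81 + O)
1/(t(146) + ((-16622/7804 + 18478/19674) - 21281)) = 1/((-81 + 146) + ((-16622/7804 + 18478/19674) - 21281)) = 1/(65 + ((-16622*1/7804 + 18478*(1/19674)) - 21281)) = 1/(65 + ((-8311/3902 + 9239/9837) - 21281)) = 1/(65 + (-45704729/38383974 - 21281)) = 1/(65 - 816895055423/38383974) = 1/(-814400097113/38383974) = -38383974/814400097113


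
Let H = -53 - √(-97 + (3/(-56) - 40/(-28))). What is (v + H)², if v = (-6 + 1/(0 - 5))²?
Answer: 581843/5000 + 546*I*√170/25 ≈ 116.37 + 284.76*I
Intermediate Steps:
v = 961/25 (v = (-6 + 1/(-5))² = (-6 - ⅕)² = (-31/5)² = 961/25 ≈ 38.440)
H = -53 - 3*I*√170/4 (H = -53 - √(-97 + (3*(-1/56) - 40*(-1/28))) = -53 - √(-97 + (-3/56 + 10/7)) = -53 - √(-97 + 11/8) = -53 - √(-765/8) = -53 - 3*I*√170/4 ≈ -53.0 - 9.7788*I)
(v + H)² = (961/25 + (-53 - 3*I*√170/4))² = (-364/25 - 3*I*√170/4)²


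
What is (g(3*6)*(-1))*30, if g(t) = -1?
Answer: 30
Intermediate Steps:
(g(3*6)*(-1))*30 = -1*(-1)*30 = 1*30 = 30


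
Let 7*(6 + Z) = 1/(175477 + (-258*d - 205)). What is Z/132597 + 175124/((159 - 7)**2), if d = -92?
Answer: 505435073131027/66682131761952 ≈ 7.5798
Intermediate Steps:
Z = -8358335/1393056 (Z = -6 + 1/(7*(175477 + (-258*(-92) - 205))) = -6 + 1/(7*(175477 + (23736 - 205))) = -6 + 1/(7*(175477 + 23531)) = -6 + (1/7)/199008 = -6 + (1/7)*(1/199008) = -6 + 1/1393056 = -8358335/1393056 ≈ -6.0000)
Z/132597 + 175124/((159 - 7)**2) = -8358335/1393056/132597 + 175124/((159 - 7)**2) = -8358335/1393056*1/132597 + 175124/(152**2) = -8358335/184715046432 + 175124/23104 = -8358335/184715046432 + 175124*(1/23104) = -8358335/184715046432 + 43781/5776 = 505435073131027/66682131761952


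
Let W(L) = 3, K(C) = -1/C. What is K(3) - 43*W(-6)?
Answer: -388/3 ≈ -129.33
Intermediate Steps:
K(3) - 43*W(-6) = -1/3 - 43*3 = -1*1/3 - 129 = -1/3 - 129 = -388/3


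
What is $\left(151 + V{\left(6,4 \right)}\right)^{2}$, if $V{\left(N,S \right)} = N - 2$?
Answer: $24025$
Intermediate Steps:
$V{\left(N,S \right)} = -2 + N$
$\left(151 + V{\left(6,4 \right)}\right)^{2} = \left(151 + \left(-2 + 6\right)\right)^{2} = \left(151 + 4\right)^{2} = 155^{2} = 24025$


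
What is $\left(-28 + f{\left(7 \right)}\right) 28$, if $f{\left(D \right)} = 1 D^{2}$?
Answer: $588$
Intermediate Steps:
$f{\left(D \right)} = D^{2}$
$\left(-28 + f{\left(7 \right)}\right) 28 = \left(-28 + 7^{2}\right) 28 = \left(-28 + 49\right) 28 = 21 \cdot 28 = 588$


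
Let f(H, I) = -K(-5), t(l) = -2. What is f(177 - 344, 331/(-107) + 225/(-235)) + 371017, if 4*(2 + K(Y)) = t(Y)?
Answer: 742039/2 ≈ 3.7102e+5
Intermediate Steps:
K(Y) = -5/2 (K(Y) = -2 + (¼)*(-2) = -2 - ½ = -5/2)
f(H, I) = 5/2 (f(H, I) = -1*(-5/2) = 5/2)
f(177 - 344, 331/(-107) + 225/(-235)) + 371017 = 5/2 + 371017 = 742039/2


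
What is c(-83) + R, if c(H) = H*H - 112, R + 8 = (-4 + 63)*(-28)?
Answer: 5117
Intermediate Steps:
R = -1660 (R = -8 + (-4 + 63)*(-28) = -8 + 59*(-28) = -8 - 1652 = -1660)
c(H) = -112 + H² (c(H) = H² - 112 = -112 + H²)
c(-83) + R = (-112 + (-83)²) - 1660 = (-112 + 6889) - 1660 = 6777 - 1660 = 5117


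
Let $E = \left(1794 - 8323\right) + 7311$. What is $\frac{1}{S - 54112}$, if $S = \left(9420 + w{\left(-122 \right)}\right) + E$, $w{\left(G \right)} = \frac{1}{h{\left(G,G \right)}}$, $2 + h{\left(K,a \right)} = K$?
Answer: $- \frac{124}{5444841} \approx -2.2774 \cdot 10^{-5}$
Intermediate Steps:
$h{\left(K,a \right)} = -2 + K$
$E = 782$ ($E = -6529 + 7311 = 782$)
$w{\left(G \right)} = \frac{1}{-2 + G}$
$S = \frac{1265047}{124}$ ($S = \left(9420 + \frac{1}{-2 - 122}\right) + 782 = \left(9420 + \frac{1}{-124}\right) + 782 = \left(9420 - \frac{1}{124}\right) + 782 = \frac{1168079}{124} + 782 = \frac{1265047}{124} \approx 10202.0$)
$\frac{1}{S - 54112} = \frac{1}{\frac{1265047}{124} - 54112} = \frac{1}{- \frac{5444841}{124}} = - \frac{124}{5444841}$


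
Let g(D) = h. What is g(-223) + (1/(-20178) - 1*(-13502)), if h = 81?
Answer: 274077773/20178 ≈ 13583.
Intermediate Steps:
g(D) = 81
g(-223) + (1/(-20178) - 1*(-13502)) = 81 + (1/(-20178) - 1*(-13502)) = 81 + (-1/20178 + 13502) = 81 + 272443355/20178 = 274077773/20178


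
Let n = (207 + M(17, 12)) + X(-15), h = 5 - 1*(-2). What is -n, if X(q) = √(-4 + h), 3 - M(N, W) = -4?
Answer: -214 - √3 ≈ -215.73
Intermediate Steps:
M(N, W) = 7 (M(N, W) = 3 - 1*(-4) = 3 + 4 = 7)
h = 7 (h = 5 + 2 = 7)
X(q) = √3 (X(q) = √(-4 + 7) = √3)
n = 214 + √3 (n = (207 + 7) + √3 = 214 + √3 ≈ 215.73)
-n = -(214 + √3) = -214 - √3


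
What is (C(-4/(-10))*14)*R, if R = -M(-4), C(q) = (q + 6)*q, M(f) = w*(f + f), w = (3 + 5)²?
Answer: 458752/25 ≈ 18350.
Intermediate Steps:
w = 64 (w = 8² = 64)
M(f) = 128*f (M(f) = 64*(f + f) = 64*(2*f) = 128*f)
C(q) = q*(6 + q) (C(q) = (6 + q)*q = q*(6 + q))
R = 512 (R = -128*(-4) = -1*(-512) = 512)
(C(-4/(-10))*14)*R = (((-4/(-10))*(6 - 4/(-10)))*14)*512 = (((-4*(-⅒))*(6 - 4*(-⅒)))*14)*512 = ((2*(6 + ⅖)/5)*14)*512 = (((⅖)*(32/5))*14)*512 = ((64/25)*14)*512 = (896/25)*512 = 458752/25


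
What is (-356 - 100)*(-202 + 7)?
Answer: 88920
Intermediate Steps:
(-356 - 100)*(-202 + 7) = -456*(-195) = 88920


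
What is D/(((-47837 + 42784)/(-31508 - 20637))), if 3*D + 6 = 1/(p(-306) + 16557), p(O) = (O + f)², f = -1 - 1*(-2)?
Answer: -34284868195/1661153538 ≈ -20.639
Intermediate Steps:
f = 1 (f = -1 + 2 = 1)
p(O) = (1 + O)² (p(O) = (O + 1)² = (1 + O)²)
D = -657491/328746 (D = -2 + 1/(3*((1 - 306)² + 16557)) = -2 + 1/(3*((-305)² + 16557)) = -2 + 1/(3*(93025 + 16557)) = -2 + (⅓)/109582 = -2 + (⅓)*(1/109582) = -2 + 1/328746 = -657491/328746 ≈ -2.0000)
D/(((-47837 + 42784)/(-31508 - 20637))) = -657491*(-31508 - 20637)/(-47837 + 42784)/328746 = -657491/(328746*((-5053/(-52145)))) = -657491/(328746*((-5053*(-1/52145)))) = -657491/(328746*5053/52145) = -657491/328746*52145/5053 = -34284868195/1661153538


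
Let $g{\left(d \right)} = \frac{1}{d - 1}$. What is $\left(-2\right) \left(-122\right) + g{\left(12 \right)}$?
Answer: $\frac{2685}{11} \approx 244.09$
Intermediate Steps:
$g{\left(d \right)} = \frac{1}{-1 + d}$
$\left(-2\right) \left(-122\right) + g{\left(12 \right)} = \left(-2\right) \left(-122\right) + \frac{1}{-1 + 12} = 244 + \frac{1}{11} = \frac{2685}{11}$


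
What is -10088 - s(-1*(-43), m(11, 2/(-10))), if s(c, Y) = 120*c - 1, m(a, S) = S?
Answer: -15247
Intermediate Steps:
s(c, Y) = -1 + 120*c
-10088 - s(-1*(-43), m(11, 2/(-10))) = -10088 - (-1 + 120*(-1*(-43))) = -10088 - (-1 + 120*43) = -10088 - (-1 + 5160) = -10088 - 1*5159 = -10088 - 5159 = -15247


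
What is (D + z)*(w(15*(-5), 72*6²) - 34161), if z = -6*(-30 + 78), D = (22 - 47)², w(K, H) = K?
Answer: -11537532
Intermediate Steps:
D = 625 (D = (-25)² = 625)
z = -288 (z = -6*48 = -288)
(D + z)*(w(15*(-5), 72*6²) - 34161) = (625 - 288)*(15*(-5) - 34161) = 337*(-75 - 34161) = 337*(-34236) = -11537532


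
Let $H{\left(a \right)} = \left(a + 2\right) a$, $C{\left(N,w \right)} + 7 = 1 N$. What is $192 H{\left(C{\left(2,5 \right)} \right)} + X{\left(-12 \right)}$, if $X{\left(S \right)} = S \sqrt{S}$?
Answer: $2880 - 24 i \sqrt{3} \approx 2880.0 - 41.569 i$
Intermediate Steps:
$C{\left(N,w \right)} = -7 + N$ ($C{\left(N,w \right)} = -7 + 1 N = -7 + N$)
$H{\left(a \right)} = a \left(2 + a\right)$ ($H{\left(a \right)} = \left(2 + a\right) a = a \left(2 + a\right)$)
$X{\left(S \right)} = S^{\frac{3}{2}}$
$192 H{\left(C{\left(2,5 \right)} \right)} + X{\left(-12 \right)} = 192 \left(-7 + 2\right) \left(2 + \left(-7 + 2\right)\right) + \left(-12\right)^{\frac{3}{2}} = 192 \left(- 5 \left(2 - 5\right)\right) - 24 i \sqrt{3} = 192 \left(\left(-5\right) \left(-3\right)\right) - 24 i \sqrt{3} = 192 \cdot 15 - 24 i \sqrt{3} = 2880 - 24 i \sqrt{3}$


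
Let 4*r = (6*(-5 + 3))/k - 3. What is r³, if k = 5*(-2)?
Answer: -729/8000 ≈ -0.091125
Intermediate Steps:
k = -10
r = -9/20 (r = ((6*(-5 + 3))/(-10) - 3)/4 = ((6*(-2))*(-⅒) - 3)/4 = (-12*(-⅒) - 3)/4 = (6/5 - 3)/4 = (¼)*(-9/5) = -9/20 ≈ -0.45000)
r³ = (-9/20)³ = -729/8000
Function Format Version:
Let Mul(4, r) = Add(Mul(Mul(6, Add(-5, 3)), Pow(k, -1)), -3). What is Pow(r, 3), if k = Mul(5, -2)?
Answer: Rational(-729, 8000) ≈ -0.091125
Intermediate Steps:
k = -10
r = Rational(-9, 20) (r = Mul(Rational(1, 4), Add(Mul(Mul(6, Add(-5, 3)), Pow(-10, -1)), -3)) = Mul(Rational(1, 4), Add(Mul(Mul(6, -2), Rational(-1, 10)), -3)) = Mul(Rational(1, 4), Add(Mul(-12, Rational(-1, 10)), -3)) = Mul(Rational(1, 4), Add(Rational(6, 5), -3)) = Mul(Rational(1, 4), Rational(-9, 5)) = Rational(-9, 20) ≈ -0.45000)
Pow(r, 3) = Pow(Rational(-9, 20), 3) = Rational(-729, 8000)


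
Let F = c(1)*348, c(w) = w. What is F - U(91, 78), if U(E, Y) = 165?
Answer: 183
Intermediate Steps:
F = 348 (F = 1*348 = 348)
F - U(91, 78) = 348 - 1*165 = 348 - 165 = 183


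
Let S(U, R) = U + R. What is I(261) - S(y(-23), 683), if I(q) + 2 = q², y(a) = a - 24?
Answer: 67483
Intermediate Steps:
y(a) = -24 + a
S(U, R) = R + U
I(q) = -2 + q²
I(261) - S(y(-23), 683) = (-2 + 261²) - (683 + (-24 - 23)) = (-2 + 68121) - (683 - 47) = 68119 - 1*636 = 68119 - 636 = 67483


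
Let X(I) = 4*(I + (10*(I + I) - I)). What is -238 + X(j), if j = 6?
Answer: 242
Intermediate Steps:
X(I) = 80*I (X(I) = 4*(I + (10*(2*I) - I)) = 4*(I + (20*I - I)) = 4*(I + 19*I) = 4*(20*I) = 80*I)
-238 + X(j) = -238 + 80*6 = -238 + 480 = 242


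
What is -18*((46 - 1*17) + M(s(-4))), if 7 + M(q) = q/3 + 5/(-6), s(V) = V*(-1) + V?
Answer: -381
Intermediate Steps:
s(V) = 0 (s(V) = -V + V = 0)
M(q) = -47/6 + q/3 (M(q) = -7 + (q/3 + 5/(-6)) = -7 + (q*(1/3) + 5*(-1/6)) = -7 + (q/3 - 5/6) = -7 + (-5/6 + q/3) = -47/6 + q/3)
-18*((46 - 1*17) + M(s(-4))) = -18*((46 - 1*17) + (-47/6 + (1/3)*0)) = -18*((46 - 17) + (-47/6 + 0)) = -18*(29 - 47/6) = -18*127/6 = -381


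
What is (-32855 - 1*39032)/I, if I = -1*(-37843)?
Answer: -71887/37843 ≈ -1.8996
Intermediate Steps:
I = 37843
(-32855 - 1*39032)/I = (-32855 - 1*39032)/37843 = (-32855 - 39032)*(1/37843) = -71887*1/37843 = -71887/37843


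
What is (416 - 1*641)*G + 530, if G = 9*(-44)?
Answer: 89630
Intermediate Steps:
G = -396
(416 - 1*641)*G + 530 = (416 - 1*641)*(-396) + 530 = (416 - 641)*(-396) + 530 = -225*(-396) + 530 = 89100 + 530 = 89630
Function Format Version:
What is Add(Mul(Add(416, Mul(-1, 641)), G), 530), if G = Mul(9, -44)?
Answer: 89630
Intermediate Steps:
G = -396
Add(Mul(Add(416, Mul(-1, 641)), G), 530) = Add(Mul(Add(416, Mul(-1, 641)), -396), 530) = Add(Mul(Add(416, -641), -396), 530) = Add(Mul(-225, -396), 530) = Add(89100, 530) = 89630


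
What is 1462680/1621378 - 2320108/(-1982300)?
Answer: 19364077421/9343190725 ≈ 2.0725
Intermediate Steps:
1462680/1621378 - 2320108/(-1982300) = 1462680*(1/1621378) - 2320108*(-1/1982300) = 731340/810689 + 13489/11525 = 19364077421/9343190725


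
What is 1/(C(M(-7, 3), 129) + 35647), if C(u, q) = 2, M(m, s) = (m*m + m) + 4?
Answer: 1/35649 ≈ 2.8051e-5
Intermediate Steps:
M(m, s) = 4 + m + m² (M(m, s) = (m² + m) + 4 = (m + m²) + 4 = 4 + m + m²)
1/(C(M(-7, 3), 129) + 35647) = 1/(2 + 35647) = 1/35649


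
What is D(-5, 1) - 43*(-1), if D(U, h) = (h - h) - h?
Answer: 42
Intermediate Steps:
D(U, h) = -h (D(U, h) = 0 - h = -h)
D(-5, 1) - 43*(-1) = -1*1 - 43*(-1) = -1 + 43 = 42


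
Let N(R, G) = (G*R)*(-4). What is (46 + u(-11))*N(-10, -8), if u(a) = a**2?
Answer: -53440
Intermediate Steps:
N(R, G) = -4*G*R
(46 + u(-11))*N(-10, -8) = (46 + (-11)**2)*(-4*(-8)*(-10)) = (46 + 121)*(-320) = 167*(-320) = -53440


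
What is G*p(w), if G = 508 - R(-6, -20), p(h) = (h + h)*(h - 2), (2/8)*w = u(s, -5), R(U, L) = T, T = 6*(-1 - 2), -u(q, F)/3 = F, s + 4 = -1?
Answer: 3660960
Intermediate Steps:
s = -5 (s = -4 - 1 = -5)
u(q, F) = -3*F
T = -18 (T = 6*(-3) = -18)
R(U, L) = -18
w = 60 (w = 4*(-3*(-5)) = 4*15 = 60)
p(h) = 2*h*(-2 + h) (p(h) = (2*h)*(-2 + h) = 2*h*(-2 + h))
G = 526 (G = 508 - 1*(-18) = 508 + 18 = 526)
G*p(w) = 526*(2*60*(-2 + 60)) = 526*(2*60*58) = 526*6960 = 3660960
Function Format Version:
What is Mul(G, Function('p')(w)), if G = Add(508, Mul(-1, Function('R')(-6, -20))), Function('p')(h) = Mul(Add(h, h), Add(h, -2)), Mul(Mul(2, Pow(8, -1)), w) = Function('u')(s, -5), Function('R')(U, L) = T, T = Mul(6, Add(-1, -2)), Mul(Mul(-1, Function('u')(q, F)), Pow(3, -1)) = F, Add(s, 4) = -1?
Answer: 3660960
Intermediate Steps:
s = -5 (s = Add(-4, -1) = -5)
Function('u')(q, F) = Mul(-3, F)
T = -18 (T = Mul(6, -3) = -18)
Function('R')(U, L) = -18
w = 60 (w = Mul(4, Mul(-3, -5)) = Mul(4, 15) = 60)
Function('p')(h) = Mul(2, h, Add(-2, h)) (Function('p')(h) = Mul(Mul(2, h), Add(-2, h)) = Mul(2, h, Add(-2, h)))
G = 526 (G = Add(508, Mul(-1, -18)) = Add(508, 18) = 526)
Mul(G, Function('p')(w)) = Mul(526, Mul(2, 60, Add(-2, 60))) = Mul(526, Mul(2, 60, 58)) = Mul(526, 6960) = 3660960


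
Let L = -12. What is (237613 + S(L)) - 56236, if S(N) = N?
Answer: 181365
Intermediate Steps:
(237613 + S(L)) - 56236 = (237613 - 12) - 56236 = 237601 - 56236 = 181365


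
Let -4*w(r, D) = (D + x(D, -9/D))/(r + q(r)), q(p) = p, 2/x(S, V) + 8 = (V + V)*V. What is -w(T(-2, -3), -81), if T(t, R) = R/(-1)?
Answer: -2187/646 ≈ -3.3854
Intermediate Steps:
x(S, V) = 2/(-8 + 2*V**2) (x(S, V) = 2/(-8 + (V + V)*V) = 2/(-8 + (2*V)*V) = 2/(-8 + 2*V**2))
T(t, R) = -R (T(t, R) = R*(-1) = -R)
w(r, D) = -(D + 1/(-4 + 81/D**2))/(8*r) (w(r, D) = -(D + 1/(-4 + (-9/D)**2))/(4*(r + r)) = -(D + 1/(-4 + 81/D**2))/(4*(2*r)) = -(D + 1/(-4 + 81/D**2))*1/(2*r)/4 = -(D + 1/(-4 + 81/D**2))/(8*r))
-w(T(-2, -3), -81) = -(-81)*(-81 - 1*(-81) + 4*(-81)**2)/(8*((-1*(-3)))*(81 - 4*(-81)**2)) = -(-81)*(-81 + 81 + 4*6561)/(8*3*(81 - 4*6561)) = -(-81)*(-81 + 81 + 26244)/(8*3*(81 - 26244)) = -(-81)*26244/(8*3*(-26163)) = -(-81)*(-1)*26244/(8*3*26163) = -1*2187/646 = -2187/646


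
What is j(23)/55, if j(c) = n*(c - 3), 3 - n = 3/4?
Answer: 9/11 ≈ 0.81818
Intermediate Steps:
n = 9/4 (n = 3 - 3/4 = 3 - 1*¾ = 3 - ¾ = 9/4 ≈ 2.2500)
j(c) = -27/4 + 9*c/4 (j(c) = 9*(c - 3)/4 = 9*(-3 + c)/4 = -27/4 + 9*c/4)
j(23)/55 = (-27/4 + (9/4)*23)/55 = (-27/4 + 207/4)/55 = (1/55)*45 = 9/11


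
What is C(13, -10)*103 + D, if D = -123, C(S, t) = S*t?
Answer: -13513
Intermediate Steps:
C(13, -10)*103 + D = (13*(-10))*103 - 123 = -130*103 - 123 = -13390 - 123 = -13513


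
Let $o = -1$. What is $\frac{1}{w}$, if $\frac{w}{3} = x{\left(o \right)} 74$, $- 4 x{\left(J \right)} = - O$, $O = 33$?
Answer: $\frac{2}{3663} \approx 0.000546$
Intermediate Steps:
$x{\left(J \right)} = \frac{33}{4}$ ($x{\left(J \right)} = - \frac{\left(-1\right) 33}{4} = \left(- \frac{1}{4}\right) \left(-33\right) = \frac{33}{4}$)
$w = \frac{3663}{2}$ ($w = 3 \cdot \frac{33}{4} \cdot 74 = 3 \cdot \frac{1221}{2} = \frac{3663}{2} \approx 1831.5$)
$\frac{1}{w} = \frac{1}{\frac{3663}{2}} = \frac{2}{3663}$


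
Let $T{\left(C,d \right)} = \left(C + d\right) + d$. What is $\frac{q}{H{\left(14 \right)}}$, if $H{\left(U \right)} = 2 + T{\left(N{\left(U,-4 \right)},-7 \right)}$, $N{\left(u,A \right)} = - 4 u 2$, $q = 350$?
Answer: $- \frac{175}{62} \approx -2.8226$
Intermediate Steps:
$N{\left(u,A \right)} = - 8 u$
$T{\left(C,d \right)} = C + 2 d$
$H{\left(U \right)} = -12 - 8 U$ ($H{\left(U \right)} = 2 - \left(14 + 8 U\right) = -12 - 8 U$)
$\frac{q}{H{\left(14 \right)}} = \frac{350}{-12 - 112} = \frac{350}{-124} = 350 \left(- \frac{1}{124}\right) = - \frac{175}{62}$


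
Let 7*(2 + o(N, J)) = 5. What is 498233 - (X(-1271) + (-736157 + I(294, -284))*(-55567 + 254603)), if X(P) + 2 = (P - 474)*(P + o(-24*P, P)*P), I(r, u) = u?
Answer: 1026055819567/7 ≈ 1.4658e+11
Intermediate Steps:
o(N, J) = -9/7 (o(N, J) = -2 + (⅐)*5 = -2 + 5/7 = -9/7)
X(P) = -2 - 2*P*(-474 + P)/7 (X(P) = -2 + (P - 474)*(P - 9*P/7) = -2 + (-474 + P)*(-2*P/7) = -2 - 2*P*(-474 + P)/7)
498233 - (X(-1271) + (-736157 + I(294, -284))*(-55567 + 254603)) = 498233 - ((-2 - 2/7*(-1271)² + (948/7)*(-1271)) + (-736157 - 284)*(-55567 + 254603)) = 498233 - ((-2 - 2/7*1615441 - 1204908/7) - 736441*199036) = 498233 - ((-2 - 3230882/7 - 1204908/7) - 146578270876) = 498233 - (-4435804/7 - 146578270876) = 498233 - 1*(-1026052331936/7) = 498233 + 1026052331936/7 = 1026055819567/7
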